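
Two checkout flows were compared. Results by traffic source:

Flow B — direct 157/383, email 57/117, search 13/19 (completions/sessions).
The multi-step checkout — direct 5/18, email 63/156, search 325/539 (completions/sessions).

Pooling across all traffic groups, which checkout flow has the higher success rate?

the multi-step checkout

Direct: Flow B 157/383 = 41.0%, the multi-step checkout 5/18 = 27.8% → Flow B
Email: Flow B 57/117 = 48.7%, the multi-step checkout 63/156 = 40.4% → Flow B
Search: Flow B 13/19 = 68.4%, the multi-step checkout 325/539 = 60.3% → Flow B
Overall: Flow B 227/519 = 43.7%, the multi-step checkout 393/713 = 55.1% → the multi-step checkout
(Flow B wins every traffic group but the multi-step checkout wins overall — Flow B's sessions skew toward the low-rate direct group.)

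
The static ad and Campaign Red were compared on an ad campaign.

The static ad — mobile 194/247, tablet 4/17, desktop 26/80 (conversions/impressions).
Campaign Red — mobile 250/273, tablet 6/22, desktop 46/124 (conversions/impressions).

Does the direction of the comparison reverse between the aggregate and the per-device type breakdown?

Mobile: the static ad 194/247 = 78.5%, Campaign Red 250/273 = 91.6% → Campaign Red
Tablet: the static ad 4/17 = 23.5%, Campaign Red 6/22 = 27.3% → Campaign Red
Desktop: the static ad 26/80 = 32.5%, Campaign Red 46/124 = 37.1% → Campaign Red
Overall: the static ad 224/344 = 65.1%, Campaign Red 302/419 = 72.1% → Campaign Red
Campaign Red wins overall and in every device group — no reversal.

No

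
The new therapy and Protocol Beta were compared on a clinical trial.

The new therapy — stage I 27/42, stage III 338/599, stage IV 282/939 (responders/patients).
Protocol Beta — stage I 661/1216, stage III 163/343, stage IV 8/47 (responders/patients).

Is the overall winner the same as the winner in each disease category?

Stage I: the new therapy 27/42 = 64.3%, Protocol Beta 661/1216 = 54.4% → the new therapy
Stage III: the new therapy 338/599 = 56.4%, Protocol Beta 163/343 = 47.5% → the new therapy
Stage IV: the new therapy 282/939 = 30.0%, Protocol Beta 8/47 = 17.0% → the new therapy
Overall: the new therapy 647/1580 = 40.9%, Protocol Beta 832/1606 = 51.8% → Protocol Beta
The new therapy wins each disease group but Protocol Beta wins overall — the comparison reverses. The new therapy's patients skew toward stage IV, which has a lower base rate.

No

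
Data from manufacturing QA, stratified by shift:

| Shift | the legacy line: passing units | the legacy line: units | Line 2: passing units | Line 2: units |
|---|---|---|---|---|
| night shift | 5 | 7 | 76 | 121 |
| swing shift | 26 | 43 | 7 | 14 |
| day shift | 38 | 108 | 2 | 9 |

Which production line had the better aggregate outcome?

Line 2

Night shift: the legacy line 5/7 = 71.4%, Line 2 76/121 = 62.8% → the legacy line
Swing shift: the legacy line 26/43 = 60.5%, Line 2 7/14 = 50.0% → the legacy line
Day shift: the legacy line 38/108 = 35.2%, Line 2 2/9 = 22.2% → the legacy line
Overall: the legacy line 69/158 = 43.7%, Line 2 85/144 = 59.0% → Line 2
(The legacy line wins every shift group but Line 2 wins overall — the legacy line's units skew toward the low-rate day shift group.)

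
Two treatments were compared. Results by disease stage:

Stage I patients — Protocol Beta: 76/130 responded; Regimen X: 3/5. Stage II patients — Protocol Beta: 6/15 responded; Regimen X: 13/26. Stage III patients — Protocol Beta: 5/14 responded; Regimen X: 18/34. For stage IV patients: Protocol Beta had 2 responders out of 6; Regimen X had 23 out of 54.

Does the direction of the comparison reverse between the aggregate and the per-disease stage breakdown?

Stage I: Protocol Beta 76/130 = 58.5%, Regimen X 3/5 = 60.0% → Regimen X
Stage II: Protocol Beta 6/15 = 40.0%, Regimen X 13/26 = 50.0% → Regimen X
Stage III: Protocol Beta 5/14 = 35.7%, Regimen X 18/34 = 52.9% → Regimen X
Stage IV: Protocol Beta 2/6 = 33.3%, Regimen X 23/54 = 42.6% → Regimen X
Overall: Protocol Beta 89/165 = 53.9%, Regimen X 57/119 = 47.9% → Protocol Beta
Regimen X wins each disease group but Protocol Beta wins overall — the comparison reverses. Regimen X's patients skew toward stage IV, which has a lower base rate.

Yes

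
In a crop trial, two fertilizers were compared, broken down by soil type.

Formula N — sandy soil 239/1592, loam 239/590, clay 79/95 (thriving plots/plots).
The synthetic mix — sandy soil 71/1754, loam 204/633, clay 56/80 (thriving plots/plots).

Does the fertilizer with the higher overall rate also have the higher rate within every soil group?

Sandy soil: Formula N 239/1592 = 15.0%, the synthetic mix 71/1754 = 4.0% → Formula N
Loam: Formula N 239/590 = 40.5%, the synthetic mix 204/633 = 32.2% → Formula N
Clay: Formula N 79/95 = 83.2%, the synthetic mix 56/80 = 70.0% → Formula N
Overall: Formula N 557/2277 = 24.5%, the synthetic mix 331/2467 = 13.4% → Formula N
Formula N wins overall and in every soil group — no reversal.

Yes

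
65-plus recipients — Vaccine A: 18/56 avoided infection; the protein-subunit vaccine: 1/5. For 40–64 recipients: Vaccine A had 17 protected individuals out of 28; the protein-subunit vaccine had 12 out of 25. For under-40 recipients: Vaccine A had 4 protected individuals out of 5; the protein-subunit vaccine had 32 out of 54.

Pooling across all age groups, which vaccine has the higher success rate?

65-plus: Vaccine A 18/56 = 32.1%, the protein-subunit vaccine 1/5 = 20.0% → Vaccine A
40–64: Vaccine A 17/28 = 60.7%, the protein-subunit vaccine 12/25 = 48.0% → Vaccine A
Under-40: Vaccine A 4/5 = 80.0%, the protein-subunit vaccine 32/54 = 59.3% → Vaccine A
Overall: Vaccine A 39/89 = 43.8%, the protein-subunit vaccine 45/84 = 53.6% → the protein-subunit vaccine
(Vaccine A wins every age group but the protein-subunit vaccine wins overall — Vaccine A's recipients skew toward the low-rate 65-plus group.)

the protein-subunit vaccine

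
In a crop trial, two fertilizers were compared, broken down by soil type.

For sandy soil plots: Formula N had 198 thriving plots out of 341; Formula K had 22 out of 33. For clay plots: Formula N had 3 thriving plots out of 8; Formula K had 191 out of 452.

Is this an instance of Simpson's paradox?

Yes

Sandy soil: Formula N 198/341 = 58.1%, Formula K 22/33 = 66.7% → Formula K
Clay: Formula N 3/8 = 37.5%, Formula K 191/452 = 42.3% → Formula K
Overall: Formula N 201/349 = 57.6%, Formula K 213/485 = 43.9% → Formula N
Formula K wins each soil group but Formula N wins overall — the comparison reverses. Formula K's plots skew toward clay, which has a lower base rate.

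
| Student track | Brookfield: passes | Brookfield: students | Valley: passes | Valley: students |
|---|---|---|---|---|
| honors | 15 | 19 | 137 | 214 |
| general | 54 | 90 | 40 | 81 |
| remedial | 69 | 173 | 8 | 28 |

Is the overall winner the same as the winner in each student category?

Honors: Brookfield 15/19 = 78.9%, Valley 137/214 = 64.0% → Brookfield
General: Brookfield 54/90 = 60.0%, Valley 40/81 = 49.4% → Brookfield
Remedial: Brookfield 69/173 = 39.9%, Valley 8/28 = 28.6% → Brookfield
Overall: Brookfield 138/282 = 48.9%, Valley 185/323 = 57.3% → Valley
Brookfield wins each student group but Valley wins overall — the comparison reverses. Brookfield's students skew toward remedial, which has a lower base rate.

No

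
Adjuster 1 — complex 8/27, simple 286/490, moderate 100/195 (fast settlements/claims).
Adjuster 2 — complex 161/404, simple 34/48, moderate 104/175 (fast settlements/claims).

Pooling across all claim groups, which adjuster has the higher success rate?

Adjuster 1

Complex: Adjuster 1 8/27 = 29.6%, Adjuster 2 161/404 = 39.9% → Adjuster 2
Simple: Adjuster 1 286/490 = 58.4%, Adjuster 2 34/48 = 70.8% → Adjuster 2
Moderate: Adjuster 1 100/195 = 51.3%, Adjuster 2 104/175 = 59.4% → Adjuster 2
Overall: Adjuster 1 394/712 = 55.3%, Adjuster 2 299/627 = 47.7% → Adjuster 1
(Adjuster 2 wins every claim group but Adjuster 1 wins overall — Adjuster 2's claims skew toward the low-rate complex group.)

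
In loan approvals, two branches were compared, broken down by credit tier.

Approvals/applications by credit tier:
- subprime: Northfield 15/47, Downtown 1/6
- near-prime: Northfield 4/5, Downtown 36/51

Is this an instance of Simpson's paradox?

Subprime: Northfield 15/47 = 31.9%, Downtown 1/6 = 16.7% → Northfield
Near-prime: Northfield 4/5 = 80.0%, Downtown 36/51 = 70.6% → Northfield
Overall: Northfield 19/52 = 36.5%, Downtown 37/57 = 64.9% → Downtown
Northfield wins each credit group but Downtown wins overall — the comparison reverses. Northfield's applications skew toward subprime, which has a lower base rate.

Yes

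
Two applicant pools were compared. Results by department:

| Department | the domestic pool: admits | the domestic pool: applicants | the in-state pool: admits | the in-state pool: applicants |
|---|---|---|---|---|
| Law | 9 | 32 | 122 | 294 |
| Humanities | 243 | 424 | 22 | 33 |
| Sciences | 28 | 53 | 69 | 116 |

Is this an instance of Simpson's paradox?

Yes

Law: the domestic pool 9/32 = 28.1%, the in-state pool 122/294 = 41.5% → the in-state pool
Humanities: the domestic pool 243/424 = 57.3%, the in-state pool 22/33 = 66.7% → the in-state pool
Sciences: the domestic pool 28/53 = 52.8%, the in-state pool 69/116 = 59.5% → the in-state pool
Overall: the domestic pool 280/509 = 55.0%, the in-state pool 213/443 = 48.1% → the domestic pool
The in-state pool wins each department group but the domestic pool wins overall — the comparison reverses. The in-state pool's applicants skew toward Law, which has a lower base rate.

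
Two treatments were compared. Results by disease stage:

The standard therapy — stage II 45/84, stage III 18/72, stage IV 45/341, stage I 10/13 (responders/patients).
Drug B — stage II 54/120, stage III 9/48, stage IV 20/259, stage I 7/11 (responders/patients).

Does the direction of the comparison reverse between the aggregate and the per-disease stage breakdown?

Stage II: the standard therapy 45/84 = 53.6%, Drug B 54/120 = 45.0% → the standard therapy
Stage III: the standard therapy 18/72 = 25.0%, Drug B 9/48 = 18.8% → the standard therapy
Stage IV: the standard therapy 45/341 = 13.2%, Drug B 20/259 = 7.7% → the standard therapy
Stage I: the standard therapy 10/13 = 76.9%, Drug B 7/11 = 63.6% → the standard therapy
Overall: the standard therapy 118/510 = 23.1%, Drug B 90/438 = 20.5% → the standard therapy
The standard therapy wins overall and in every disease group — no reversal.

No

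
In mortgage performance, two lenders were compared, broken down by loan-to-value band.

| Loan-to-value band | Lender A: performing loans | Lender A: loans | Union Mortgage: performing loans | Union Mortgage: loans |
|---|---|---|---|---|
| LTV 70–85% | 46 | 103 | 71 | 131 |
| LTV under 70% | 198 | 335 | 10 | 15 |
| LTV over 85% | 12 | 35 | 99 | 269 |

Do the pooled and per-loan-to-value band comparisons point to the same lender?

LTV 70–85%: Lender A 46/103 = 44.7%, Union Mortgage 71/131 = 54.2% → Union Mortgage
LTV under 70%: Lender A 198/335 = 59.1%, Union Mortgage 10/15 = 66.7% → Union Mortgage
LTV over 85%: Lender A 12/35 = 34.3%, Union Mortgage 99/269 = 36.8% → Union Mortgage
Overall: Lender A 256/473 = 54.1%, Union Mortgage 180/415 = 43.4% → Lender A
Union Mortgage wins each loan-to-value group but Lender A wins overall — the comparison reverses. Union Mortgage's loans skew toward LTV over 85%, which has a lower base rate.

No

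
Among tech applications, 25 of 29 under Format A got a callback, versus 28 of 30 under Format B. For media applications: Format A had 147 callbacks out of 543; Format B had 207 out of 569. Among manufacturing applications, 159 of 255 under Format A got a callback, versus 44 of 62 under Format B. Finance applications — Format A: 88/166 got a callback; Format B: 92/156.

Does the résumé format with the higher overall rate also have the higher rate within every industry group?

Yes

Tech: Format A 25/29 = 86.2%, Format B 28/30 = 93.3% → Format B
Media: Format A 147/543 = 27.1%, Format B 207/569 = 36.4% → Format B
Manufacturing: Format A 159/255 = 62.4%, Format B 44/62 = 71.0% → Format B
Finance: Format A 88/166 = 53.0%, Format B 92/156 = 59.0% → Format B
Overall: Format A 419/993 = 42.2%, Format B 371/817 = 45.4% → Format B
Format B wins overall and in every industry group — no reversal.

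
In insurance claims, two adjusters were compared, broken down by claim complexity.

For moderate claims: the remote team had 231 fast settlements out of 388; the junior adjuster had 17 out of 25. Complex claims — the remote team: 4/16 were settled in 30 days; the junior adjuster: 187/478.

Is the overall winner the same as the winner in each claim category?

No

Moderate: the remote team 231/388 = 59.5%, the junior adjuster 17/25 = 68.0% → the junior adjuster
Complex: the remote team 4/16 = 25.0%, the junior adjuster 187/478 = 39.1% → the junior adjuster
Overall: the remote team 235/404 = 58.2%, the junior adjuster 204/503 = 40.6% → the remote team
The junior adjuster wins each claim group but the remote team wins overall — the comparison reverses. The junior adjuster's claims skew toward complex, which has a lower base rate.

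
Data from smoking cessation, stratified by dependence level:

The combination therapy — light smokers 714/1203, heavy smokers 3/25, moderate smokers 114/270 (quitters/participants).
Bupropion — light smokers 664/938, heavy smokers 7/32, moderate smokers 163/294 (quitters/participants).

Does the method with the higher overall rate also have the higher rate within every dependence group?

Yes

Light smokers: the combination therapy 714/1203 = 59.4%, bupropion 664/938 = 70.8% → bupropion
Heavy smokers: the combination therapy 3/25 = 12.0%, bupropion 7/32 = 21.9% → bupropion
Moderate smokers: the combination therapy 114/270 = 42.2%, bupropion 163/294 = 55.4% → bupropion
Overall: the combination therapy 831/1498 = 55.5%, bupropion 834/1264 = 66.0% → bupropion
Bupropion wins overall and in every dependence group — no reversal.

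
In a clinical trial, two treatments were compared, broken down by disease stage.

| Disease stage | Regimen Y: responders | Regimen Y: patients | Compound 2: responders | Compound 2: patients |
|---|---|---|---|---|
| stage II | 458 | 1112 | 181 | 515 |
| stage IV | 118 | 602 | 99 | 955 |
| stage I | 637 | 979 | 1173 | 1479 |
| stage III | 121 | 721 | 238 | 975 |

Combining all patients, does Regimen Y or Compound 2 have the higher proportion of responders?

Compound 2

Stage II: Regimen Y 458/1112 = 41.2%, Compound 2 181/515 = 35.1% → Regimen Y
Stage IV: Regimen Y 118/602 = 19.6%, Compound 2 99/955 = 10.4% → Regimen Y
Stage I: Regimen Y 637/979 = 65.1%, Compound 2 1173/1479 = 79.3% → Compound 2
Stage III: Regimen Y 121/721 = 16.8%, Compound 2 238/975 = 24.4% → Compound 2
Overall: Regimen Y 1334/3414 = 39.1%, Compound 2 1691/3924 = 43.1% → Compound 2
(Neither sweeps every disease group, but Compound 2 has the higher pooled rate.)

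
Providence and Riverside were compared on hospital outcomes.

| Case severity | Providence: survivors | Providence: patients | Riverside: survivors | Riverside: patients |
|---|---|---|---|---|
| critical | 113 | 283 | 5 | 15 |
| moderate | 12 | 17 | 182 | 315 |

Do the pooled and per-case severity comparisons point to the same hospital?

No

Critical: Providence 113/283 = 39.9%, Riverside 5/15 = 33.3% → Providence
Moderate: Providence 12/17 = 70.6%, Riverside 182/315 = 57.8% → Providence
Overall: Providence 125/300 = 41.7%, Riverside 187/330 = 56.7% → Riverside
Providence wins each case group but Riverside wins overall — the comparison reverses. Providence's patients skew toward critical, which has a lower base rate.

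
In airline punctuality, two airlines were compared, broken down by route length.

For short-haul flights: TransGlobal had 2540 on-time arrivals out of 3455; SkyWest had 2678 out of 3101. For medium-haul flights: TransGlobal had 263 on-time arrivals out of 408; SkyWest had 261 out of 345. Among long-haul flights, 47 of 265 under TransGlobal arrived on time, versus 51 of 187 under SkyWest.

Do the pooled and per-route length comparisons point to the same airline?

Short-haul: TransGlobal 2540/3455 = 73.5%, SkyWest 2678/3101 = 86.4% → SkyWest
Medium-haul: TransGlobal 263/408 = 64.5%, SkyWest 261/345 = 75.7% → SkyWest
Long-haul: TransGlobal 47/265 = 17.7%, SkyWest 51/187 = 27.3% → SkyWest
Overall: TransGlobal 2850/4128 = 69.0%, SkyWest 2990/3633 = 82.3% → SkyWest
SkyWest wins overall and in every route group — no reversal.

Yes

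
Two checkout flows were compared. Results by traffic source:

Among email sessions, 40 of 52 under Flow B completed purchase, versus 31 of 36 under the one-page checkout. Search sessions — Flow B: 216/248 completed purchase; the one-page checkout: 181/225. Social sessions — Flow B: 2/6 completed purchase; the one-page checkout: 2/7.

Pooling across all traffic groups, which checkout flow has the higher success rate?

Email: Flow B 40/52 = 76.9%, the one-page checkout 31/36 = 86.1% → the one-page checkout
Search: Flow B 216/248 = 87.1%, the one-page checkout 181/225 = 80.4% → Flow B
Social: Flow B 2/6 = 33.3%, the one-page checkout 2/7 = 28.6% → Flow B
Overall: Flow B 258/306 = 84.3%, the one-page checkout 214/268 = 79.9% → Flow B
(Neither sweeps every traffic group, but Flow B has the higher pooled rate.)

Flow B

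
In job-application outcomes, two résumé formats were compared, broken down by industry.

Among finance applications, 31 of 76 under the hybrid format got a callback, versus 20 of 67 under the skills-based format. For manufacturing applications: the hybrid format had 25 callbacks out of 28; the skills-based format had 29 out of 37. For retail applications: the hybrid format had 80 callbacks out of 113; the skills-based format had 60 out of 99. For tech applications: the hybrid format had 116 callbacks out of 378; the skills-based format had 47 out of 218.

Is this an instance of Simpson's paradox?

No

Finance: the hybrid format 31/76 = 40.8%, the skills-based format 20/67 = 29.9% → the hybrid format
Manufacturing: the hybrid format 25/28 = 89.3%, the skills-based format 29/37 = 78.4% → the hybrid format
Retail: the hybrid format 80/113 = 70.8%, the skills-based format 60/99 = 60.6% → the hybrid format
Tech: the hybrid format 116/378 = 30.7%, the skills-based format 47/218 = 21.6% → the hybrid format
Overall: the hybrid format 252/595 = 42.4%, the skills-based format 156/421 = 37.1% → the hybrid format
The hybrid format wins overall and in every industry group — no reversal.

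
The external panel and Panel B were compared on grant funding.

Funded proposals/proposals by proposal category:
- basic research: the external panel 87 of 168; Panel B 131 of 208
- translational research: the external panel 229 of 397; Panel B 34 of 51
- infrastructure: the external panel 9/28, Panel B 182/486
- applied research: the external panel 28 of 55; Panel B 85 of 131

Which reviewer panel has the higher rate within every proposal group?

Panel B

Basic research: the external panel 87/168 = 51.8%, Panel B 131/208 = 63.0% → Panel B
Translational research: the external panel 229/397 = 57.7%, Panel B 34/51 = 66.7% → Panel B
Infrastructure: the external panel 9/28 = 32.1%, Panel B 182/486 = 37.4% → Panel B
Applied research: the external panel 28/55 = 50.9%, Panel B 85/131 = 64.9% → Panel B
Panel B has the higher rate in all 4 groups.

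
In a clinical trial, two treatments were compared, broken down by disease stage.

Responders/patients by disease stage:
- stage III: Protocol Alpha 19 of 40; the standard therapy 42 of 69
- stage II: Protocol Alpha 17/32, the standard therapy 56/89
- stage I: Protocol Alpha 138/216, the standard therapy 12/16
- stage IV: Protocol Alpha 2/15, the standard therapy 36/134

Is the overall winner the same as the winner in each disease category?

Stage III: Protocol Alpha 19/40 = 47.5%, the standard therapy 42/69 = 60.9% → the standard therapy
Stage II: Protocol Alpha 17/32 = 53.1%, the standard therapy 56/89 = 62.9% → the standard therapy
Stage I: Protocol Alpha 138/216 = 63.9%, the standard therapy 12/16 = 75.0% → the standard therapy
Stage IV: Protocol Alpha 2/15 = 13.3%, the standard therapy 36/134 = 26.9% → the standard therapy
Overall: Protocol Alpha 176/303 = 58.1%, the standard therapy 146/308 = 47.4% → Protocol Alpha
The standard therapy wins each disease group but Protocol Alpha wins overall — the comparison reverses. The standard therapy's patients skew toward stage IV, which has a lower base rate.

No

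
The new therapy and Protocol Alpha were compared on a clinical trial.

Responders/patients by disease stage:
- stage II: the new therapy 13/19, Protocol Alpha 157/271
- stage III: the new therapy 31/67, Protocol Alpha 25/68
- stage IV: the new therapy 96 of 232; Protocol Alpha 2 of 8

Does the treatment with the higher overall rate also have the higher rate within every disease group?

Stage II: the new therapy 13/19 = 68.4%, Protocol Alpha 157/271 = 57.9% → the new therapy
Stage III: the new therapy 31/67 = 46.3%, Protocol Alpha 25/68 = 36.8% → the new therapy
Stage IV: the new therapy 96/232 = 41.4%, Protocol Alpha 2/8 = 25.0% → the new therapy
Overall: the new therapy 140/318 = 44.0%, Protocol Alpha 184/347 = 53.0% → Protocol Alpha
The new therapy wins each disease group but Protocol Alpha wins overall — the comparison reverses. The new therapy's patients skew toward stage IV, which has a lower base rate.

No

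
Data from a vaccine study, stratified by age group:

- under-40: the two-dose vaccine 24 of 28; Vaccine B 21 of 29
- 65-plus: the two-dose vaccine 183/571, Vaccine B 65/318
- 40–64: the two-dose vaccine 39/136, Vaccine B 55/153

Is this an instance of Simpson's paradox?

Under-40: the two-dose vaccine 24/28 = 85.7%, Vaccine B 21/29 = 72.4% → the two-dose vaccine
65-plus: the two-dose vaccine 183/571 = 32.0%, Vaccine B 65/318 = 20.4% → the two-dose vaccine
40–64: the two-dose vaccine 39/136 = 28.7%, Vaccine B 55/153 = 35.9% → Vaccine B
Overall: the two-dose vaccine 246/735 = 33.5%, Vaccine B 141/500 = 28.2% → the two-dose vaccine
Neither sweeps: the two-dose vaccine wins 2 of 3 groups, Vaccine B wins 1. The two-dose vaccine wins overall but not every group — no Simpson reversal.

No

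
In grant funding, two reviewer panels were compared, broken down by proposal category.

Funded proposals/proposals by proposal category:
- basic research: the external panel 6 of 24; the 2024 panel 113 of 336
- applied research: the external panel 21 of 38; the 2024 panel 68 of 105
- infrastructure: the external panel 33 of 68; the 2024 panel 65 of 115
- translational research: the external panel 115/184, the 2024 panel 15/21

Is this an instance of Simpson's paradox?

Yes

Basic research: the external panel 6/24 = 25.0%, the 2024 panel 113/336 = 33.6% → the 2024 panel
Applied research: the external panel 21/38 = 55.3%, the 2024 panel 68/105 = 64.8% → the 2024 panel
Infrastructure: the external panel 33/68 = 48.5%, the 2024 panel 65/115 = 56.5% → the 2024 panel
Translational research: the external panel 115/184 = 62.5%, the 2024 panel 15/21 = 71.4% → the 2024 panel
Overall: the external panel 175/314 = 55.7%, the 2024 panel 261/577 = 45.2% → the external panel
The 2024 panel wins each proposal group but the external panel wins overall — the comparison reverses. The 2024 panel's proposals skew toward basic research, which has a lower base rate.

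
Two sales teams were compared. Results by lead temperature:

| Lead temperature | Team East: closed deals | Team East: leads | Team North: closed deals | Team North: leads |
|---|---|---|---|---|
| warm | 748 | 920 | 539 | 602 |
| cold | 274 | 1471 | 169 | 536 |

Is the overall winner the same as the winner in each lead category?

Yes

Warm: Team East 748/920 = 81.3%, Team North 539/602 = 89.5% → Team North
Cold: Team East 274/1471 = 18.6%, Team North 169/536 = 31.5% → Team North
Overall: Team East 1022/2391 = 42.7%, Team North 708/1138 = 62.2% → Team North
Team North wins overall and in every lead group — no reversal.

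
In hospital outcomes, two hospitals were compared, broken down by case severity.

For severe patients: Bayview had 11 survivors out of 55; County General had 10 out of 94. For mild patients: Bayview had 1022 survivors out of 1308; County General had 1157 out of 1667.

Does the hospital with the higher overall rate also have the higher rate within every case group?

Yes

Severe: Bayview 11/55 = 20.0%, County General 10/94 = 10.6% → Bayview
Mild: Bayview 1022/1308 = 78.1%, County General 1157/1667 = 69.4% → Bayview
Overall: Bayview 1033/1363 = 75.8%, County General 1167/1761 = 66.3% → Bayview
Bayview wins overall and in every case group — no reversal.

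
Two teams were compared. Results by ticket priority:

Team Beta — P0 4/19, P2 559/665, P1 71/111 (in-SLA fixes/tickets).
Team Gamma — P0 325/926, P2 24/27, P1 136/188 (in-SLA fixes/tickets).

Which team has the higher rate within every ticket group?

Team Gamma

P0: Team Beta 4/19 = 21.1%, Team Gamma 325/926 = 35.1% → Team Gamma
P2: Team Beta 559/665 = 84.1%, Team Gamma 24/27 = 88.9% → Team Gamma
P1: Team Beta 71/111 = 64.0%, Team Gamma 136/188 = 72.3% → Team Gamma
Team Gamma has the higher rate in all 3 groups.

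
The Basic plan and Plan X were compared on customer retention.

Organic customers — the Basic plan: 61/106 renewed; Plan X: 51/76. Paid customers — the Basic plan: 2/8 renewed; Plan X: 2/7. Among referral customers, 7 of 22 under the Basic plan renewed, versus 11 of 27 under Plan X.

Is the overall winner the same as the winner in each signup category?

Organic: the Basic plan 61/106 = 57.5%, Plan X 51/76 = 67.1% → Plan X
Paid: the Basic plan 2/8 = 25.0%, Plan X 2/7 = 28.6% → Plan X
Referral: the Basic plan 7/22 = 31.8%, Plan X 11/27 = 40.7% → Plan X
Overall: the Basic plan 70/136 = 51.5%, Plan X 64/110 = 58.2% → Plan X
Plan X wins overall and in every signup group — no reversal.

Yes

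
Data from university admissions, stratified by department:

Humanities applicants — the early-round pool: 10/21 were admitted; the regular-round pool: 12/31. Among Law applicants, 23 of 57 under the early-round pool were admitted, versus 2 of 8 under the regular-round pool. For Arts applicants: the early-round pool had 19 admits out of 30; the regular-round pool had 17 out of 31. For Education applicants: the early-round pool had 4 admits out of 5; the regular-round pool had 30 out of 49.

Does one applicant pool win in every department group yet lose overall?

Humanities: the early-round pool 10/21 = 47.6%, the regular-round pool 12/31 = 38.7% → the early-round pool
Law: the early-round pool 23/57 = 40.4%, the regular-round pool 2/8 = 25.0% → the early-round pool
Arts: the early-round pool 19/30 = 63.3%, the regular-round pool 17/31 = 54.8% → the early-round pool
Education: the early-round pool 4/5 = 80.0%, the regular-round pool 30/49 = 61.2% → the early-round pool
Overall: the early-round pool 56/113 = 49.6%, the regular-round pool 61/119 = 51.3% → the regular-round pool
The early-round pool wins each department group but the regular-round pool wins overall — the comparison reverses. The early-round pool's applicants skew toward Law, which has a lower base rate.

Yes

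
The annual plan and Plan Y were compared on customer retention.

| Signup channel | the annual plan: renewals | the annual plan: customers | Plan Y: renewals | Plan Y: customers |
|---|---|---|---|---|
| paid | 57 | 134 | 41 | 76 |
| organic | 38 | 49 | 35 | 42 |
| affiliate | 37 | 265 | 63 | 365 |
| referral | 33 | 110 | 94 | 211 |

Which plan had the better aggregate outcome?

Plan Y

Paid: the annual plan 57/134 = 42.5%, Plan Y 41/76 = 53.9% → Plan Y
Organic: the annual plan 38/49 = 77.6%, Plan Y 35/42 = 83.3% → Plan Y
Affiliate: the annual plan 37/265 = 14.0%, Plan Y 63/365 = 17.3% → Plan Y
Referral: the annual plan 33/110 = 30.0%, Plan Y 94/211 = 44.5% → Plan Y
Overall: the annual plan 165/558 = 29.6%, Plan Y 233/694 = 33.6% → Plan Y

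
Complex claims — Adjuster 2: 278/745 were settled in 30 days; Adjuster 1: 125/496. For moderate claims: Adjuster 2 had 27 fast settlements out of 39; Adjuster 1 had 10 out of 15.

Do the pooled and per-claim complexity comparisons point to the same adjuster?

Complex: Adjuster 2 278/745 = 37.3%, Adjuster 1 125/496 = 25.2% → Adjuster 2
Moderate: Adjuster 2 27/39 = 69.2%, Adjuster 1 10/15 = 66.7% → Adjuster 2
Overall: Adjuster 2 305/784 = 38.9%, Adjuster 1 135/511 = 26.4% → Adjuster 2
Adjuster 2 wins overall and in every claim group — no reversal.

Yes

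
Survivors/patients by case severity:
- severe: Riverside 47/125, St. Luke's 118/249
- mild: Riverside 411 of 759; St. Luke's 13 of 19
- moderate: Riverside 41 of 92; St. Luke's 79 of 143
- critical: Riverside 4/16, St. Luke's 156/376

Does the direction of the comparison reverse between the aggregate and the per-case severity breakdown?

Yes

Severe: Riverside 47/125 = 37.6%, St. Luke's 118/249 = 47.4% → St. Luke's
Mild: Riverside 411/759 = 54.2%, St. Luke's 13/19 = 68.4% → St. Luke's
Moderate: Riverside 41/92 = 44.6%, St. Luke's 79/143 = 55.2% → St. Luke's
Critical: Riverside 4/16 = 25.0%, St. Luke's 156/376 = 41.5% → St. Luke's
Overall: Riverside 503/992 = 50.7%, St. Luke's 366/787 = 46.5% → Riverside
St. Luke's wins each case group but Riverside wins overall — the comparison reverses. St. Luke's's patients skew toward critical, which has a lower base rate.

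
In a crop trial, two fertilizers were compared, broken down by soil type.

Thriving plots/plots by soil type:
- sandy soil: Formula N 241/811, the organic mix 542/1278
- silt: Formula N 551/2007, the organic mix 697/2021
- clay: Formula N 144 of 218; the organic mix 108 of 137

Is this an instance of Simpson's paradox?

No

Sandy soil: Formula N 241/811 = 29.7%, the organic mix 542/1278 = 42.4% → the organic mix
Silt: Formula N 551/2007 = 27.5%, the organic mix 697/2021 = 34.5% → the organic mix
Clay: Formula N 144/218 = 66.1%, the organic mix 108/137 = 78.8% → the organic mix
Overall: Formula N 936/3036 = 30.8%, the organic mix 1347/3436 = 39.2% → the organic mix
The organic mix wins overall and in every soil group — no reversal.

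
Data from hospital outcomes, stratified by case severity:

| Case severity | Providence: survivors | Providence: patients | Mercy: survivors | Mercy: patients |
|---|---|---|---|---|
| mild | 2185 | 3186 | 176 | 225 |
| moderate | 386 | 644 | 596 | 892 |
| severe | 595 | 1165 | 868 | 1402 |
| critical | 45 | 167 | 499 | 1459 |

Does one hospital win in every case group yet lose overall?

Mild: Providence 2185/3186 = 68.6%, Mercy 176/225 = 78.2% → Mercy
Moderate: Providence 386/644 = 59.9%, Mercy 596/892 = 66.8% → Mercy
Severe: Providence 595/1165 = 51.1%, Mercy 868/1402 = 61.9% → Mercy
Critical: Providence 45/167 = 26.9%, Mercy 499/1459 = 34.2% → Mercy
Overall: Providence 3211/5162 = 62.2%, Mercy 2139/3978 = 53.8% → Providence
Mercy wins each case group but Providence wins overall — the comparison reverses. Mercy's patients skew toward critical, which has a lower base rate.

Yes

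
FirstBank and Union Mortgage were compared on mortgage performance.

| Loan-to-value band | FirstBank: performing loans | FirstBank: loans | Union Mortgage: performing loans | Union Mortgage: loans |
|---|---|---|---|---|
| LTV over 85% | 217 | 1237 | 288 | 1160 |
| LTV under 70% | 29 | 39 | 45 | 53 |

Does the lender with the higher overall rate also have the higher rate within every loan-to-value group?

Yes

LTV over 85%: FirstBank 217/1237 = 17.5%, Union Mortgage 288/1160 = 24.8% → Union Mortgage
LTV under 70%: FirstBank 29/39 = 74.4%, Union Mortgage 45/53 = 84.9% → Union Mortgage
Overall: FirstBank 246/1276 = 19.3%, Union Mortgage 333/1213 = 27.5% → Union Mortgage
Union Mortgage wins overall and in every loan-to-value group — no reversal.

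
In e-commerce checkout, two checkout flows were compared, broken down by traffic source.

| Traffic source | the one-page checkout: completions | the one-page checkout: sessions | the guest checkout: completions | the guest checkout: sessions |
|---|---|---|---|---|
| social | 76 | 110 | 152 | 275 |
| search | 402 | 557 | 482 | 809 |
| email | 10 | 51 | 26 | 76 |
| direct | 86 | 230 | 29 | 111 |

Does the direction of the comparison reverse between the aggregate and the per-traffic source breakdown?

No

Social: the one-page checkout 76/110 = 69.1%, the guest checkout 152/275 = 55.3% → the one-page checkout
Search: the one-page checkout 402/557 = 72.2%, the guest checkout 482/809 = 59.6% → the one-page checkout
Email: the one-page checkout 10/51 = 19.6%, the guest checkout 26/76 = 34.2% → the guest checkout
Direct: the one-page checkout 86/230 = 37.4%, the guest checkout 29/111 = 26.1% → the one-page checkout
Overall: the one-page checkout 574/948 = 60.5%, the guest checkout 689/1271 = 54.2% → the one-page checkout
Neither sweeps: the one-page checkout wins 3 of 4 groups, the guest checkout wins 1. The one-page checkout wins overall but not every group — no Simpson reversal.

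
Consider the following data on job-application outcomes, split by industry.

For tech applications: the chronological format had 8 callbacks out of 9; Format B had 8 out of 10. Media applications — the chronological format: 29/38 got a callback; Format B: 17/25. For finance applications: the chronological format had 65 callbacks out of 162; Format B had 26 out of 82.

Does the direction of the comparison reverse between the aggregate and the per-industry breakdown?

Tech: the chronological format 8/9 = 88.9%, Format B 8/10 = 80.0% → the chronological format
Media: the chronological format 29/38 = 76.3%, Format B 17/25 = 68.0% → the chronological format
Finance: the chronological format 65/162 = 40.1%, Format B 26/82 = 31.7% → the chronological format
Overall: the chronological format 102/209 = 48.8%, Format B 51/117 = 43.6% → the chronological format
The chronological format wins overall and in every industry group — no reversal.

No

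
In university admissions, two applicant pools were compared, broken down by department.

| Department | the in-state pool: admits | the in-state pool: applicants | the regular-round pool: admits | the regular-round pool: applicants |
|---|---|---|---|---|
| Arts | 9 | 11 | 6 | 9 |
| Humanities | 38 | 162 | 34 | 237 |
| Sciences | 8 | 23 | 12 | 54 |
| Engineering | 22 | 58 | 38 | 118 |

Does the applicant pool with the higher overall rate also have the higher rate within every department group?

Arts: the in-state pool 9/11 = 81.8%, the regular-round pool 6/9 = 66.7% → the in-state pool
Humanities: the in-state pool 38/162 = 23.5%, the regular-round pool 34/237 = 14.3% → the in-state pool
Sciences: the in-state pool 8/23 = 34.8%, the regular-round pool 12/54 = 22.2% → the in-state pool
Engineering: the in-state pool 22/58 = 37.9%, the regular-round pool 38/118 = 32.2% → the in-state pool
Overall: the in-state pool 77/254 = 30.3%, the regular-round pool 90/418 = 21.5% → the in-state pool
The in-state pool wins overall and in every department group — no reversal.

Yes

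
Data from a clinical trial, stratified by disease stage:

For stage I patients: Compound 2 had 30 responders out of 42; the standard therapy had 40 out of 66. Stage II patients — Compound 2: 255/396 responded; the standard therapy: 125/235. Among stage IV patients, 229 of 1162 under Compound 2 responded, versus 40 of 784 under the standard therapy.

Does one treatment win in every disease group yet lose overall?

No

Stage I: Compound 2 30/42 = 71.4%, the standard therapy 40/66 = 60.6% → Compound 2
Stage II: Compound 2 255/396 = 64.4%, the standard therapy 125/235 = 53.2% → Compound 2
Stage IV: Compound 2 229/1162 = 19.7%, the standard therapy 40/784 = 5.1% → Compound 2
Overall: Compound 2 514/1600 = 32.1%, the standard therapy 205/1085 = 18.9% → Compound 2
Compound 2 wins overall and in every disease group — no reversal.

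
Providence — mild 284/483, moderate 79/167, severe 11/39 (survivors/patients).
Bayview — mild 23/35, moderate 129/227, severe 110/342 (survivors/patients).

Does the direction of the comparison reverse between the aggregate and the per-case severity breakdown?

Yes

Mild: Providence 284/483 = 58.8%, Bayview 23/35 = 65.7% → Bayview
Moderate: Providence 79/167 = 47.3%, Bayview 129/227 = 56.8% → Bayview
Severe: Providence 11/39 = 28.2%, Bayview 110/342 = 32.2% → Bayview
Overall: Providence 374/689 = 54.3%, Bayview 262/604 = 43.4% → Providence
Bayview wins each case group but Providence wins overall — the comparison reverses. Bayview's patients skew toward severe, which has a lower base rate.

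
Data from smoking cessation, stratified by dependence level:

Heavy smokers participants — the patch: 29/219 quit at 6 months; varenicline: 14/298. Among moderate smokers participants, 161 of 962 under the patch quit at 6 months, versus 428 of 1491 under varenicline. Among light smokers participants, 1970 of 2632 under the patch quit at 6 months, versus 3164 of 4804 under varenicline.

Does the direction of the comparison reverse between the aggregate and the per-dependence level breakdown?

No

Heavy smokers: the patch 29/219 = 13.2%, varenicline 14/298 = 4.7% → the patch
Moderate smokers: the patch 161/962 = 16.7%, varenicline 428/1491 = 28.7% → varenicline
Light smokers: the patch 1970/2632 = 74.8%, varenicline 3164/4804 = 65.9% → the patch
Overall: the patch 2160/3813 = 56.6%, varenicline 3606/6593 = 54.7% → the patch
Neither sweeps: the patch wins 2 of 3 groups, varenicline wins 1. The patch wins overall but not every group — no Simpson reversal.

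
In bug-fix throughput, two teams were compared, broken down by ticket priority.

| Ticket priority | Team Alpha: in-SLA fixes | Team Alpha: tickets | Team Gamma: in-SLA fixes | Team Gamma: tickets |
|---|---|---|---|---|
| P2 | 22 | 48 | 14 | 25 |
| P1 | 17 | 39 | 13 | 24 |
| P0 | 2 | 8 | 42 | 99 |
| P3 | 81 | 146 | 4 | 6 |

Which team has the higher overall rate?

P2: Team Alpha 22/48 = 45.8%, Team Gamma 14/25 = 56.0% → Team Gamma
P1: Team Alpha 17/39 = 43.6%, Team Gamma 13/24 = 54.2% → Team Gamma
P0: Team Alpha 2/8 = 25.0%, Team Gamma 42/99 = 42.4% → Team Gamma
P3: Team Alpha 81/146 = 55.5%, Team Gamma 4/6 = 66.7% → Team Gamma
Overall: Team Alpha 122/241 = 50.6%, Team Gamma 73/154 = 47.4% → Team Alpha
(Team Gamma wins every ticket group but Team Alpha wins overall — Team Gamma's tickets skew toward the low-rate P0 group.)

Team Alpha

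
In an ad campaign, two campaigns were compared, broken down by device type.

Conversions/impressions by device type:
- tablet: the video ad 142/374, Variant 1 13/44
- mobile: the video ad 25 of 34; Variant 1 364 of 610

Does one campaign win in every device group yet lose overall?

Yes

Tablet: the video ad 142/374 = 38.0%, Variant 1 13/44 = 29.5% → the video ad
Mobile: the video ad 25/34 = 73.5%, Variant 1 364/610 = 59.7% → the video ad
Overall: the video ad 167/408 = 40.9%, Variant 1 377/654 = 57.6% → Variant 1
The video ad wins each device group but Variant 1 wins overall — the comparison reverses. The video ad's impressions skew toward tablet, which has a lower base rate.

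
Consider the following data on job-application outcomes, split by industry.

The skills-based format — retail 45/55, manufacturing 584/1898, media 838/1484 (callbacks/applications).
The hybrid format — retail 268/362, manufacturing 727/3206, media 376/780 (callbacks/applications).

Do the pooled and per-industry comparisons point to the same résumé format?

Yes

Retail: the skills-based format 45/55 = 81.8%, the hybrid format 268/362 = 74.0% → the skills-based format
Manufacturing: the skills-based format 584/1898 = 30.8%, the hybrid format 727/3206 = 22.7% → the skills-based format
Media: the skills-based format 838/1484 = 56.5%, the hybrid format 376/780 = 48.2% → the skills-based format
Overall: the skills-based format 1467/3437 = 42.7%, the hybrid format 1371/4348 = 31.5% → the skills-based format
The skills-based format wins overall and in every industry group — no reversal.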